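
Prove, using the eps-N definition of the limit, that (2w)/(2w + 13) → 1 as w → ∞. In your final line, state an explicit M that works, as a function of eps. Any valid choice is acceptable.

M = (13/2)/eps

Suppose eps > 0. We seek M > 0 such that w > M implies |(2w)/(2w + 13) − 1| < eps.
(2w)/(2w + 13) − 1 = (2(2w) − 2(2w + 13)) / (2(2w + 13)) = -26/(2(2w + 13)).
For w > 0 we have 2w + 13 > 2w, so |(2w)/(2w + 13) − 1| = 26/(2(2w + 13)) < 26/(2·2w) = (13/2)/w.
Thus |(2w)/(2w + 13) − 1| < eps whenever w > (13/2)/eps.
Take M = (13/2)/eps. If w > M then |(2w)/(2w + 13) − 1| < (13/2)/w < eps.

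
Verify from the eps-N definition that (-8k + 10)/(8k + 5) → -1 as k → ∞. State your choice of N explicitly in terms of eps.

Let eps > 0. For k ≥ 1, |(-8k + 10)/(8k + 5) + 1| = |120|/(8(8k + 5)) = 120/(8(8k + 5)).
Since 8k + 5 ≥ 8k for k ≥ 1, this is ≤ 120/(8·8k) = (15/8)/k.
So |(-8k + 10)/(8k + 5) + 1| < eps whenever k > (15/8)/eps.
Take N = (15/8)/eps. If k > N then |(-8k + 10)/(8k + 5) + 1| ≤ (15/8)/k < eps.

N = (15/8)/eps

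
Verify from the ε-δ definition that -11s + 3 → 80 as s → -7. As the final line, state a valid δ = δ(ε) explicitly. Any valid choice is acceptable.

δ = ε/11

Let ε > 0. We need δ > 0 so that 0 < |s + 7| < δ implies |(-11s + 3) − 80| < ε.
Since (-11s + 3) − 80 = -11(s + 7), we have |(-11s + 3) − 80| = 11|s + 7|.
Thus it suffices that |s + 7| < ε/11.
Take δ = ε/11. If 0 < |s + 7| < δ then |(-11s + 3) − 80| = 11|s + 7| < 11·(ε/11) = ε.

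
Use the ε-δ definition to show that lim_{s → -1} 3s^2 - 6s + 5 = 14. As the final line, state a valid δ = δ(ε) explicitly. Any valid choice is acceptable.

δ = min(1, ε/15)

Let ε > 0. We want δ > 0 such that 0 < |s + 1| < δ implies |(3s^2 - 6s + 5) − 14| < ε.
(3s^2 - 6s + 5) − 14 = 3s^2 - 6s - 9 = (s + 1)(3s - 9).
So |(3s^2 - 6s + 5) − 14| = |s + 1|·|3s - 9|.
Assume first that |s + 1| < 1, so |s| < 2. Then |3s - 9| ≤ 3·2 + 9 = 15.
Hence |(3s^2 - 6s + 5) − 14| ≤ 15|s + 1| < ε provided |s + 1| < ε/15.
Take δ = min(1, ε/15). Then 0 < |s + 1| < δ gives both |s + 1| < 1 and |s + 1| < ε/15, so |(3s^2 - 6s + 5) − 14| < ε.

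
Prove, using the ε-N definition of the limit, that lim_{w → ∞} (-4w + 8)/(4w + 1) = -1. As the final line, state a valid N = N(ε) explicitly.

N = (9/4)/ε

Let ε > 0. We seek N > 0 such that w > N implies |(-4w + 8)/(4w + 1) + 1| < ε.
(-4w + 8)/(4w + 1) + 1 = (4(-4w + 8) − (-4)(4w + 1)) / (4(4w + 1)) = 36/(4(4w + 1)).
For w > 0 we have 4w + 1 > 4w, so |(-4w + 8)/(4w + 1) + 1| = 36/(4(4w + 1)) < 36/(4·4w) = (9/4)/w.
Thus |(-4w + 8)/(4w + 1) + 1| < ε whenever w > (9/4)/ε.
Take N = (9/4)/ε. If w > N then |(-4w + 8)/(4w + 1) + 1| < (9/4)/w < ε.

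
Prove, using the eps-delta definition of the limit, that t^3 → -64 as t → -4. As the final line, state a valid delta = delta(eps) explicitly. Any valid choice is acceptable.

Fix eps > 0. We seek delta > 0 with 0 < |t + 4| < delta ⇒ |t^3 + 64| < eps.
Factor: t^3 + 64 = (t + 4)(t^2 - 4t + 16), so |t^3 + 64| = |t + 4|·|t^2 - 4t + 16|.
Restrict delta ≤ 1. Then |t + 4| < 1 gives |t| < 5, so by the triangle inequality |t^2 - 4t + 16| ≤ 5^2 + 4·5 + 16 = 61.
Hence |t^3 + 64| ≤ 61|t + 4|, which is < eps once |t + 4| < eps/61.
Take delta = min(1, eps/61). If 0 < |t + 4| < delta then both bounds hold and |t^3 + 64| ≤ 61|t + 4| < 61·(eps/61) = eps.

delta = min(1, eps/61)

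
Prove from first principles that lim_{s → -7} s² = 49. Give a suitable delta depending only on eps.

delta = min(2, eps/16)

Fix eps > 0. We seek delta > 0 with 0 < |s + 7| < delta ⇒ |s² − 49| < eps.
Factor: s² − 49 = (s + 7)(s - 7), so |s² − 49| = |s + 7|·|s - 7|.
Impose delta ≤ 2 so that |s| < 9; then |s - 7| ≤ 16.
Hence |s² − 49| ≤ 16|s + 7|, which is < eps once |s + 7| < eps/16.
Take delta = min(2, eps/16). If 0 < |s + 7| < delta then both bounds hold and |s² − 49| ≤ 16|s + 7| < 16·(eps/16) = eps.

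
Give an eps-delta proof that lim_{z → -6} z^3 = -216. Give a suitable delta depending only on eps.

Let eps > 0. We seek delta > 0 with 0 < |z + 6| < delta ⇒ |z^3 + 216| < eps.
Factor: z^3 + 216 = (z + 6)(z^2 - 6z + 36), so |z^3 + 216| = |z + 6|·|z^2 - 6z + 36|.
Restrict delta ≤ 2. Then |z + 6| < 2 gives |z| < 8, so by the triangle inequality |z^2 - 6z + 36| ≤ 8^2 + 6·8 + 36 = 148.
Hence |z^3 + 216| ≤ 148|z + 6|, which is < eps once |z + 6| < eps/148.
Take delta = min(2, eps/148). If 0 < |z + 6| < delta then both bounds hold and |z^3 + 216| ≤ 148|z + 6| < 148·(eps/148) = eps.

delta = min(2, eps/148)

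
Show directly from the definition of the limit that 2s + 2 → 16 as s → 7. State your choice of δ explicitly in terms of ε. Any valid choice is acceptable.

Let ε > 0 be given. We need δ > 0 so that 0 < |s − 7| < δ implies |(2s + 2) − 16| < ε.
|(2s + 2) − 16| = |2s - 14| = 2|s − 7|.
Thus it suffices that |s − 7| < ε/2.
Choosing δ = ε/2 gives |(2s + 2) − 16| = 2|s − 7| < ε whenever |s − 7| < δ.

δ = ε/2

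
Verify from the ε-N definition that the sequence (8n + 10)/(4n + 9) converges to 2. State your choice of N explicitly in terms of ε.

N = 2/ε

Fix ε > 0. For n ≥ 1, |(8n + 10)/(4n + 9) − 2| = |-32|/(4(4n + 9)) = 32/(4(4n + 9)).
Since 4n + 9 ≥ 4n for n ≥ 1, this is ≤ 32/(4·4n) = 2/n.
So |(8n + 10)/(4n + 9) − 2| < ε whenever n > 2/ε.
Take N = 2/ε. If n > N then |(8n + 10)/(4n + 9) − 2| ≤ 2/n < ε.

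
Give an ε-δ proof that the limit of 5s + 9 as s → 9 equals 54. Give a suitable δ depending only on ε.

δ = ε/5

Suppose ε > 0. We need δ > 0 so that 0 < |s − 9| < δ implies |(5s + 9) − 54| < ε.
|(5s + 9) − 54| = |5s - 45| = 5|s − 9|.
So 5|s − 9| < ε exactly when |s − 9| < ε/5.
Take δ = ε/5. If 0 < |s − 9| < δ then |(5s + 9) − 54| = 5|s − 9| < 5·(ε/5) = ε.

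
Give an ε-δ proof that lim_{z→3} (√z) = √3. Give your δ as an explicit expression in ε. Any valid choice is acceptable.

Let ε > 0. We want δ > 0 such that 0 < |z − 3| < δ implies |√z − √3| < ε.
Rationalise: √z − √3 = (z − 3)/(√z + √3), so |√z − √3| = |z − 3|/(√z + √3).
Restrict δ ≤ 3 so that |z − 3| < 3 forces z > 0, and then √z + √3 > √3.
Hence |√z − √3| < |z − 3|/√3, which is < ε once |z − 3| < √3·ε.
Take δ = min(3, √3·ε). If 0 < |z − 3| < δ then z > 0 and |√z − √3| < |z − 3|/√3 < ε.

δ = min(3, √3·ε)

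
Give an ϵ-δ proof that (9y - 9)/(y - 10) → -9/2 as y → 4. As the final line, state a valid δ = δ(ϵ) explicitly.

δ = min(3, (2/9)ϵ)

Let ϵ > 0 be given. We want δ > 0 with 0 < |y − 4| < δ ⇒ |(9y - 9)/(y - 10) + 9/2| < ϵ.
Combining over a common denominator, (9y - 9)/(y - 10) + 9/2 = [(9y - 9)·(-6) − 27·(y - 10)] / [(-6)·(y - 10)] = -81(y − 4) / ((-6)(y - 10)).
So |(9y - 9)/(y - 10) + 9/2| = 81|y − 4| / (6·|y − 10|).
Require δ ≤ 3, so |y − 10| ≥ |-6| − |y − 4| > 6 − 3 = 3.
Hence |(9y - 9)/(y - 10) + 9/2| < 81|y − 4|/(6·3) = (9/2)|y − 4|, which is < ϵ once |y − 4| < (2/9)ϵ.
Take δ = min(3, (2/9)ϵ). Then 0 < |y − 4| < δ forces both bounds, so |(9y - 9)/(y - 10) + 9/2| < ϵ.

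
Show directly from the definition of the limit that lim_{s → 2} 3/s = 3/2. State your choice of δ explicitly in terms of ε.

Let ε > 0. We seek δ > 0 such that 0 < |s − 2| < δ implies |3/s − (3/2)| < ε.
|3/s − (3/2)| = 3·|2 − s|/(2·|s|) = 3|s − 2|/(2|s|).
Require δ ≤ 1 so that |s| > 2 − 1 = 1, hence 2|s| > 2.
Then |3/s − (3/2)| < 3|s − 2|/2, which is < ε when |s − 2| < (2/3)ε.
Take δ = min(1, (2/3)ε). Then 0 < |s − 2| < δ gives both |s − 2| < 1 and |s − 2| < (2/3)ε, so |3/s − (3/2)| < ε.

δ = min(1, (2/3)ε)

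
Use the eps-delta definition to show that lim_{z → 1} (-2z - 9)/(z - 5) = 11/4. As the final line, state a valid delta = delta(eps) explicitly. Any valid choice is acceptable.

Let eps > 0. We want delta > 0 with 0 < |z − 1| < delta ⇒ |(-2z - 9)/(z - 5) − (11/4)| < eps.
Combining over a common denominator, (-2z - 9)/(z - 5) − (11/4) = [(-2z - 9)·(-4) − (-11)·(z - 5)] / [(-4)·(z - 5)] = 19(z − 1) / ((-4)(z - 5)).
So |(-2z - 9)/(z - 5) − (11/4)| = 19|z − 1| / (4·|z − 5|).
Restrict delta ≤ 2. Then |z − 1| < 2 gives |z − 5| = |(z − 1) + (-4)| ≥ 4 − 2 = 2.
Hence |(-2z - 9)/(z - 5) − (11/4)| < 19|z − 1|/(4·2) = (19/8)|z − 1|, which is < eps once |z − 1| < (8/19)eps.
Take delta = min(2, (8/19)eps). Then 0 < |z − 1| < delta forces both bounds, so |(-2z - 9)/(z - 5) − (11/4)| < eps.

delta = min(2, (8/19)eps)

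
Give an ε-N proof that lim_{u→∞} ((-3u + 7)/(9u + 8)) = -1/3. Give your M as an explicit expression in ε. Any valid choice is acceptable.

M = (29/27)/ε

Let ε > 0. We seek M > 0 such that u > M implies |(-3u + 7)/(9u + 8) + 1/3| < ε.
(-3u + 7)/(9u + 8) + 1/3 = (9(-3u + 7) − (-3)(9u + 8)) / (9(9u + 8)) = 87/(9(9u + 8)).
For u > 0 we have 9u + 8 > 9u, so |(-3u + 7)/(9u + 8) + 1/3| = 87/(9(9u + 8)) < 87/(9·9u) = (29/27)/u.
Thus |(-3u + 7)/(9u + 8) + 1/3| < ε whenever u > (29/27)/ε.
Take M = (29/27)/ε. If u > M then |(-3u + 7)/(9u + 8) + 1/3| < (29/27)/u < ε.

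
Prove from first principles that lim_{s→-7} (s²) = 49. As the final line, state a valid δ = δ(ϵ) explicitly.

Suppose ϵ > 0. We seek δ > 0 with 0 < |s + 7| < δ ⇒ |s² − 49| < ϵ.
Factor: s² − 49 = (s + 7)(s - 7), so |s² − 49| = |s + 7|·|s - 7|.
Restrict δ ≤ 1. Then |s + 7| < 1 gives |s| < 8, so by the triangle inequality |s - 7| ≤ 8 + 7 = 15.
Hence |s² − 49| ≤ 15|s + 7|, which is < ϵ once |s + 7| < ϵ/15.
Take δ = min(1, ϵ/15). If 0 < |s + 7| < δ then both bounds hold and |s² − 49| ≤ 15|s + 7| < 15·(ϵ/15) = ϵ.

δ = min(1, ϵ/15)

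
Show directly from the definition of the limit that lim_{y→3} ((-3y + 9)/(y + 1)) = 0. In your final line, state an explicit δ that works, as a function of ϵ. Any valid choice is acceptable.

δ = min(2, (2/3)ϵ)

Fix ϵ > 0. We want δ > 0 with 0 < |y − 3| < δ ⇒ |(-3y + 9)/(y + 1) − 0| < ϵ.
Combining over a common denominator, (-3y + 9)/(y + 1) − 0 = [(-3y + 9)·4 − 0·(y + 1)] / [4·(y + 1)] = -12(y − 3) / (4(y + 1)).
So |(-3y + 9)/(y + 1) − 0| = 12|y − 3| / (4·|y + 1|).
Restrict δ ≤ 2. Then |y − 3| < 2 gives |y + 1| = |(y − 3) + 4| ≥ 4 − 2 = 2.
Hence |(-3y + 9)/(y + 1) − 0| < 12|y − 3|/(4·2) = (3/2)|y − 3|, which is < ϵ once |y − 3| < (2/3)ϵ.
Take δ = min(2, (2/3)ϵ). Then 0 < |y − 3| < δ forces both bounds, so |(-3y + 9)/(y + 1) − 0| < ϵ.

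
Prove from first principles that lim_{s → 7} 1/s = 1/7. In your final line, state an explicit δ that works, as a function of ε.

δ = min(7/2, (49/2)ε)

Let ε > 0 be given. We seek δ > 0 such that 0 < |s − 7| < δ implies |1/s − (1/7)| < ε.
|1/s − (1/7)| = |7 − s|/(7·|s|) = |s − 7|/(7|s|).
Require δ ≤ 7/2 so that |s| > 7 − 7/2 = 7/2, hence 7|s| > 49/2.
Then |1/s − (1/7)| < |s − 7|/(49/2), which is < ε when |s − 7| < (49/2)ε.
Take δ = min(7/2, (49/2)ε). Then 0 < |s − 7| < δ gives both |s − 7| < 7/2 and |s − 7| < (49/2)ε, so |1/s − (1/7)| < ε.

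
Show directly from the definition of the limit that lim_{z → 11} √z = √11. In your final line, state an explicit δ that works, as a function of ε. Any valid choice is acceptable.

δ = min(11, √11·ε)

Let ε > 0. We want δ > 0 such that 0 < |z − 11| < δ implies |√z − √11| < ε.
Multiplying by the conjugate, |√z − √11| = |z − 11|/(√z + √11).
Restrict δ ≤ 11 so that |z − 11| < 11 forces z > 0, and then √z + √11 > √11.
Hence |√z − √11| < |z − 11|/√11, which is < ε once |z − 11| < √11·ε.
Take δ = min(11, √11·ε). If 0 < |z − 11| < δ then z > 0 and |√z − √11| < |z − 11|/√11 < ε.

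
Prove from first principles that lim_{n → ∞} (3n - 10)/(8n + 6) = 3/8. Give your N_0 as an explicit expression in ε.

Let ε > 0. For n ≥ 1, |(3n - 10)/(8n + 6) − (3/8)| = |-98|/(8(8n + 6)) = 98/(8(8n + 6)).
Since 8n + 6 ≥ 8n for n ≥ 1, this is ≤ 98/(8·8n) = (49/32)/n.
So |(3n - 10)/(8n + 6) − (3/8)| < ε whenever n > (49/32)/ε.
Take N_0 = (49/32)/ε. If n > N_0 then |(3n - 10)/(8n + 6) − (3/8)| ≤ (49/32)/n < ε.

N_0 = (49/32)/ε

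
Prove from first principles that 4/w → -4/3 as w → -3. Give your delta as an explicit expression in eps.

Let eps > 0. We seek delta > 0 such that 0 < |w + 3| < delta implies |4/w + 4/3| < eps.
|4/w + 4/3| = 4·|-3 − w|/(3·|w|) = 4|w + 3|/(3|w|).
Require delta ≤ 3/2 so that |w| > 3 − 3/2 = 3/2, hence 3|w| > 9/2.
Then |4/w + 4/3| < 4|w + 3|/(9/2), which is < eps when |w + 3| < (9/8)eps.
Take delta = min(3/2, (9/8)eps). Then 0 < |w + 3| < delta gives both |w + 3| < 3/2 and |w + 3| < (9/8)eps, so |4/w + 4/3| < eps.

delta = min(3/2, (9/8)eps)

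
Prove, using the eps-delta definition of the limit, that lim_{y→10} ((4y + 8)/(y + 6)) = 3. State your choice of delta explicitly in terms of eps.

delta = min(8, 8eps)

Let eps > 0 be given. We want delta > 0 with 0 < |y − 10| < delta ⇒ |(4y + 8)/(y + 6) − 3| < eps.
Combining over a common denominator, (4y + 8)/(y + 6) − 3 = [(4y + 8)·16 − 48·(y + 6)] / [16·(y + 6)] = 16(y − 10) / (16(y + 6)).
So |(4y + 8)/(y + 6) − 3| = 16|y − 10| / (16·|y + 6|).
Restrict delta ≤ 8. Then |y − 10| < 8 gives |y + 6| = |(y − 10) + 16| ≥ 16 − 8 = 8.
Hence |(4y + 8)/(y + 6) − 3| < 16|y − 10|/(16·8) = (1/8)|y − 10|, which is < eps once |y − 10| < 8eps.
Take delta = min(8, 8eps). Then 0 < |y − 10| < delta forces both bounds, so |(4y + 8)/(y + 6) − 3| < eps.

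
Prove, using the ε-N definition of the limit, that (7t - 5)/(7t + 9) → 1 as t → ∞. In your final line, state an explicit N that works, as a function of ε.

N = 2/ε

Fix ε > 0. We seek N > 0 such that t > N implies |(7t - 5)/(7t + 9) − 1| < ε.
(7t - 5)/(7t + 9) − 1 = (7(7t - 5) − 7(7t + 9)) / (7(7t + 9)) = -98/(7(7t + 9)).
For t > 0 we have 7t + 9 > 7t, so |(7t - 5)/(7t + 9) − 1| = 98/(7(7t + 9)) < 98/(7·7t) = 2/t.
Thus |(7t - 5)/(7t + 9) − 1| < ε whenever t > 2/ε.
Take N = 2/ε. If t > N then |(7t - 5)/(7t + 9) − 1| < 2/t < ε.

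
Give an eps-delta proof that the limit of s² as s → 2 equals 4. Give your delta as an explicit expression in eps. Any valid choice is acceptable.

delta = min(2, eps/6)

Let eps > 0. We seek delta > 0 with 0 < |s − 2| < delta ⇒ |s² − 4| < eps.
Factor: s² − 4 = (s − 2)(s + 2), so |s² − 4| = |s − 2|·|s + 2|.
Restrict delta ≤ 2. Then |s − 2| < 2 gives |s| < 4, so by the triangle inequality |s + 2| ≤ 4 + 2 = 6.
Hence |s² − 4| ≤ 6|s − 2|, which is < eps once |s − 2| < eps/6.
Take delta = min(2, eps/6). If 0 < |s − 2| < delta then both bounds hold and |s² − 4| ≤ 6|s − 2| < 6·(eps/6) = eps.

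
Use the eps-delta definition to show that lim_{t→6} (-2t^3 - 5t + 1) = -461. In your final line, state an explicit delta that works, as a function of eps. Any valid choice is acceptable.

delta = min(1, eps/259)

Let eps > 0. We want delta > 0 such that 0 < |t − 6| < delta implies |(-2t^3 - 5t + 1) + 461| < eps.
(-2t^3 - 5t + 1) + 461 = -2t^3 - 5t + 462 = (t − 6)(-2t^2 - 12t - 77).
So |(-2t^3 - 5t + 1) + 461| = |t − 6|·|-2t^2 - 12t - 77|.
Require delta ≤ 1. Then |t − 6| < 1 gives |t| < 7, and by the triangle inequality |-2t^2 - 12t - 77| ≤ 2·7^2 + 12·7 + 77 = 259.
Hence |(-2t^3 - 5t + 1) + 461| ≤ 259|t − 6| < eps provided |t − 6| < eps/259.
Take delta = min(1, eps/259). Then 0 < |t − 6| < delta gives both |t − 6| < 1 and |t − 6| < eps/259, so |(-2t^3 - 5t + 1) + 461| < eps.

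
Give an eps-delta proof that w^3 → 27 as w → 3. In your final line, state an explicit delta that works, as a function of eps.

delta = min(1, eps/37)

Suppose eps > 0. We seek delta > 0 with 0 < |w − 3| < delta ⇒ |w^3 − 27| < eps.
Factor: w^3 − 27 = (w − 3)(w^2 + 3w + 9), so |w^3 − 27| = |w − 3|·|w^2 + 3w + 9|.
Restrict delta ≤ 1. Then |w − 3| < 1 gives |w| < 4, so by the triangle inequality |w^2 + 3w + 9| ≤ 4^2 + 3·4 + 9 = 37.
Hence |w^3 − 27| ≤ 37|w − 3|, which is < eps once |w − 3| < eps/37.
Take delta = min(1, eps/37). If 0 < |w − 3| < delta then both bounds hold and |w^3 − 27| ≤ 37|w − 3| < 37·(eps/37) = eps.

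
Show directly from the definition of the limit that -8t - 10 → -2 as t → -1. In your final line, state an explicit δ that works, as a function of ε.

δ = ε/8

Let ε > 0 be given. We need δ > 0 so that 0 < |t + 1| < δ implies |(-8t - 10) + 2| < ε.
Since (-8t - 10) + 2 = -8(t + 1), we have |(-8t - 10) + 2| = 8|t + 1|.
So 8|t + 1| < ε exactly when |t + 1| < ε/8.
Choosing δ = ε/8 gives |(-8t - 10) + 2| = 8|t + 1| < ε whenever |t + 1| < δ.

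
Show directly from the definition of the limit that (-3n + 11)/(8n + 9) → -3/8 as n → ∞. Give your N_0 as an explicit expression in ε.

N_0 = (115/64)/ε

Suppose ε > 0. For n ≥ 1, |(-3n + 11)/(8n + 9) + 3/8| = |115|/(8(8n + 9)) = 115/(8(8n + 9)).
Since 8n + 9 ≥ 8n for n ≥ 1, this is ≤ 115/(8·8n) = (115/64)/n.
So |(-3n + 11)/(8n + 9) + 3/8| < ε whenever n > (115/64)/ε.
Take N_0 = (115/64)/ε. If n > N_0 then |(-3n + 11)/(8n + 9) + 3/8| ≤ (115/64)/n < ε.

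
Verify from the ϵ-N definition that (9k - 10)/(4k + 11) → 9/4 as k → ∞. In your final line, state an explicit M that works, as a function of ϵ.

Fix ϵ > 0. For k ≥ 1, |(9k - 10)/(4k + 11) − (9/4)| = |-139|/(4(4k + 11)) = 139/(4(4k + 11)).
Since 4k + 11 ≥ 4k for k ≥ 1, this is ≤ 139/(4·4k) = (139/16)/k.
So |(9k - 10)/(4k + 11) − (9/4)| < ϵ whenever k > (139/16)/ϵ.
Take M = (139/16)/ϵ. If k > M then |(9k - 10)/(4k + 11) − (9/4)| ≤ (139/16)/k < ϵ.

M = (139/16)/ϵ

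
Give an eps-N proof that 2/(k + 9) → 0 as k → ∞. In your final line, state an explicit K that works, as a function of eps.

K = 2/eps

Let eps > 0 be given. For k ≥ 1, |2/(k + 9) − 0| = 2/(k + 9) ≤ 2/k.
We need 2/k < eps, i.e. k > 2/eps.
Take K = 2/eps. If k > K then |2/(k + 9)| ≤ 2/k < eps.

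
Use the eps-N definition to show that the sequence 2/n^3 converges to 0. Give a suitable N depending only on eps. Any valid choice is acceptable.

Let eps > 0 be given. For n ≥ 1, |2/n^3 − 0| = 2/n^3.
2/n^3 < eps ⇔ n^3 > 2/eps ⇔ n > (2/eps)^{1/3}.
Take N = (2/eps)^{1/3}. Then n > N implies 2/n^3 < eps.

N = (2/eps)^{1/3}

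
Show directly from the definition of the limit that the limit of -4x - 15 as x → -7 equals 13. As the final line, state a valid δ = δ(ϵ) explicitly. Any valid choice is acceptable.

Let ϵ > 0 be given. We need δ > 0 so that 0 < |x + 7| < δ implies |(-4x - 15) − 13| < ϵ.
Since (-4x - 15) − 13 = -4(x + 7), we have |(-4x - 15) − 13| = 4|x + 7|.
Thus it suffices that |x + 7| < ϵ/4.
Take δ = ϵ/4. If 0 < |x + 7| < δ then |(-4x - 15) − 13| = 4|x + 7| < 4·(ϵ/4) = ϵ.

δ = ϵ/4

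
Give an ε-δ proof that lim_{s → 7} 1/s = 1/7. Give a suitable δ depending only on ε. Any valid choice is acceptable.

Suppose ε > 0. We seek δ > 0 such that 0 < |s − 7| < δ implies |1/s − (1/7)| < ε.
|1/s − (1/7)| = |7 − s|/(7·|s|) = |s − 7|/(7|s|).
Require δ ≤ 7/2 so that |s| > 7 − 7/2 = 7/2, hence 7|s| > 49/2.
Then |1/s − (1/7)| < |s − 7|/(49/2), which is < ε when |s − 7| < (49/2)ε.
Take δ = min(7/2, (49/2)ε). Then 0 < |s − 7| < δ gives both |s − 7| < 7/2 and |s − 7| < (49/2)ε, so |1/s − (1/7)| < ε.

δ = min(7/2, (49/2)ε)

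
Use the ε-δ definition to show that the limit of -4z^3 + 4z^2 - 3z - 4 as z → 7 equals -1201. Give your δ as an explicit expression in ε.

Let ε > 0. We want δ > 0 such that 0 < |z − 7| < δ implies |(-4z^3 + 4z^2 - 3z - 4) + 1201| < ε.
(-4z^3 + 4z^2 - 3z - 4) + 1201 = -4z^3 + 4z^2 - 3z + 1197 = (z − 7)(-4z^2 - 24z - 171).
So |(-4z^3 + 4z^2 - 3z - 4) + 1201| = |z − 7|·|-4z^2 - 24z - 171|.
Require δ ≤ 1. Then |z − 7| < 1 gives |z| < 8, and by the triangle inequality |-4z^2 - 24z - 171| ≤ 4·8^2 + 24·8 + 171 = 619.
Hence |(-4z^3 + 4z^2 - 3z - 4) + 1201| ≤ 619|z − 7| < ε provided |z − 7| < ε/619.
Choosing δ = min(1, ε/619) ensures both conditions, hence |(-4z^3 + 4z^2 - 3z - 4) + 1201| < ε.

δ = min(1, ε/619)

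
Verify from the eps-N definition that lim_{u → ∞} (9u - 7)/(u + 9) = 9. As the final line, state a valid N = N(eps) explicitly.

Suppose eps > 0. We seek N > 0 such that u > N implies |(9u - 7)/(u + 9) − 9| < eps.
(9u - 7)/(u + 9) − 9 = ((9u - 7) − 9(u + 9)) / ((u + 9)) = -88/((u + 9)).
For u > 0 we have u + 9 > u, so |(9u - 7)/(u + 9) − 9| = 88/((u + 9)) < 88/(u) = 88/u.
Thus |(9u - 7)/(u + 9) − 9| < eps whenever u > 88/eps.
Take N = 88/eps. If u > N then |(9u - 7)/(u + 9) − 9| < 88/u < eps.

N = 88/eps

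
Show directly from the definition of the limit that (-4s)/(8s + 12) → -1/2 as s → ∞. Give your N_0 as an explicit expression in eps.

Let eps > 0 be given. We seek N_0 > 0 such that s > N_0 implies |(-4s)/(8s + 12) + 1/2| < eps.
(-4s)/(8s + 12) + 1/2 = (8(-4s) − (-4)(8s + 12)) / (8(8s + 12)) = 48/(8(8s + 12)).
For s > 0 we have 8s + 12 > 8s, so |(-4s)/(8s + 12) + 1/2| = 48/(8(8s + 12)) < 48/(8·8s) = (3/4)/s.
Thus |(-4s)/(8s + 12) + 1/2| < eps whenever s > (3/4)/eps.
Take N_0 = (3/4)/eps. If s > N_0 then |(-4s)/(8s + 12) + 1/2| < (3/4)/s < eps.

N_0 = (3/4)/eps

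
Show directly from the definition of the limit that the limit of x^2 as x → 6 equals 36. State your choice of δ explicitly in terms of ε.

δ = min(1, ε/13)

Let ε > 0 be given. We seek δ > 0 with 0 < |x − 6| < δ ⇒ |x^2 − 36| < ε.
Factor: x^2 − 36 = (x − 6)(x + 6), so |x^2 − 36| = |x − 6|·|x + 6|.
Impose δ ≤ 1 so that |x| < 7; then |x + 6| ≤ 13.
Hence |x^2 − 36| ≤ 13|x − 6|, which is < ε once |x − 6| < ε/13.
Take δ = min(1, ε/13). If 0 < |x − 6| < δ then both bounds hold and |x^2 − 36| ≤ 13|x − 6| < 13·(ε/13) = ε.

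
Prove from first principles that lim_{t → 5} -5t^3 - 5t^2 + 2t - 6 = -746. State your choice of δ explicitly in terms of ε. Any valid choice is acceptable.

δ = min(1, ε/508)

Fix ε > 0. We want δ > 0 such that 0 < |t − 5| < δ implies |(-5t^3 - 5t^2 + 2t - 6) + 746| < ε.
(-5t^3 - 5t^2 + 2t - 6) + 746 = -5t^3 - 5t^2 + 2t + 740 = (t − 5)(-5t^2 - 30t - 148).
So |(-5t^3 - 5t^2 + 2t - 6) + 746| = |t − 5|·|-5t^2 - 30t - 148|.
Require δ ≤ 1. Then |t − 5| < 1 gives |t| < 6, and by the triangle inequality |-5t^2 - 30t - 148| ≤ 5·6^2 + 30·6 + 148 = 508.
Hence |(-5t^3 - 5t^2 + 2t - 6) + 746| ≤ 508|t − 5| < ε provided |t − 5| < ε/508.
Choosing δ = min(1, ε/508) ensures both conditions, hence |(-5t^3 - 5t^2 + 2t - 6) + 746| < ε.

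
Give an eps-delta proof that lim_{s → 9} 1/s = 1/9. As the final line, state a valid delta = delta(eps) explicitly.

Suppose eps > 0. We seek delta > 0 such that 0 < |s − 9| < delta implies |1/s − (1/9)| < eps.
|1/s − (1/9)| = |9 − s|/(9·|s|) = |s − 9|/(9|s|).
Require delta ≤ 9/2 so that |s| > 9 − 9/2 = 9/2, hence 9|s| > 81/2.
Then |1/s − (1/9)| < |s − 9|/(81/2), which is < eps when |s − 9| < (81/2)eps.
Take delta = min(9/2, (81/2)eps). Then 0 < |s − 9| < delta gives both |s − 9| < 9/2 and |s − 9| < (81/2)eps, so |1/s − (1/9)| < eps.

delta = min(9/2, (81/2)eps)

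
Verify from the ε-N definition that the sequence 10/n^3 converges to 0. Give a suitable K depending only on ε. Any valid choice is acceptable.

K = (10/ε)^{1/3}

Let ε > 0 be given. For n ≥ 1, |10/n^3 − 0| = 10/n^3.
10/n^3 < ε ⇔ n^3 > 10/ε ⇔ n > (10/ε)^{1/3}.
Take K = (10/ε)^{1/3}. Then n > K implies 10/n^3 < ε.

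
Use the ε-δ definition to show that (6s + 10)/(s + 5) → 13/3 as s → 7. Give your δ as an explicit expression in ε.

δ = min(6, (18/5)ε)

Let ε > 0. We want δ > 0 with 0 < |s − 7| < δ ⇒ |(6s + 10)/(s + 5) − (13/3)| < ε.
Combining over a common denominator, (6s + 10)/(s + 5) − (13/3) = [(6s + 10)·12 − 52·(s + 5)] / [12·(s + 5)] = 20(s − 7) / (12(s + 5)).
So |(6s + 10)/(s + 5) − (13/3)| = 20|s − 7| / (12·|s + 5|).
Require δ ≤ 6, so |s + 5| ≥ |12| − |s − 7| > 12 − 6 = 6.
Hence |(6s + 10)/(s + 5) − (13/3)| < 20|s − 7|/(12·6) = (5/18)|s − 7|, which is < ε once |s − 7| < (18/5)ε.
Take δ = min(6, (18/5)ε). Then 0 < |s − 7| < δ forces both bounds, so |(6s + 10)/(s + 5) − (13/3)| < ε.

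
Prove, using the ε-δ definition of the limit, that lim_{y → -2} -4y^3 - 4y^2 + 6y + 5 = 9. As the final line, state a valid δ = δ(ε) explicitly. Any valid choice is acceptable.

Suppose ε > 0. We want δ > 0 such that 0 < |y + 2| < δ implies |(-4y^3 - 4y^2 + 6y + 5) − 9| < ε.
(-4y^3 - 4y^2 + 6y + 5) − 9 = -4y^3 - 4y^2 + 6y - 4 = (y + 2)(-4y^2 + 4y - 2).
So |(-4y^3 - 4y^2 + 6y + 5) − 9| = |y + 2|·|-4y^2 + 4y - 2|.
Assume first that |y + 2| < 2, so |y| < 4. Then |-4y^2 + 4y - 2| ≤ 4·4^2 + 4·4 + 2 = 82.
Hence |(-4y^3 - 4y^2 + 6y + 5) − 9| ≤ 82|y + 2| < ε provided |y + 2| < ε/82.
Take δ = min(2, ε/82). Then 0 < |y + 2| < δ gives both |y + 2| < 2 and |y + 2| < ε/82, so |(-4y^3 - 4y^2 + 6y + 5) − 9| < ε.

δ = min(2, ε/82)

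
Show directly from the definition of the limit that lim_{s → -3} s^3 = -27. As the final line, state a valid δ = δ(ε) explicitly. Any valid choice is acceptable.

Let ε > 0 be given. We seek δ > 0 with 0 < |s + 3| < δ ⇒ |s^3 + 27| < ε.
Factor: s^3 + 27 = (s + 3)(s^2 - 3s + 9), so |s^3 + 27| = |s + 3|·|s^2 - 3s + 9|.
Restrict δ ≤ 1. Then |s + 3| < 1 gives |s| < 4, so by the triangle inequality |s^2 - 3s + 9| ≤ 4^2 + 3·4 + 9 = 37.
Hence |s^3 + 27| ≤ 37|s + 3|, which is < ε once |s + 3| < ε/37.
Take δ = min(1, ε/37). If 0 < |s + 3| < δ then both bounds hold and |s^3 + 27| ≤ 37|s + 3| < 37·(ε/37) = ε.

δ = min(1, ε/37)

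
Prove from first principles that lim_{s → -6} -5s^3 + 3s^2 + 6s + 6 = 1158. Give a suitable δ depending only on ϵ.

Let ϵ > 0. We want δ > 0 such that 0 < |s + 6| < δ implies |(-5s^3 + 3s^2 + 6s + 6) − 1158| < ϵ.
(-5s^3 + 3s^2 + 6s + 6) − 1158 = -5s^3 + 3s^2 + 6s - 1152 = (s + 6)(-5s^2 + 33s - 192).
So |(-5s^3 + 3s^2 + 6s + 6) − 1158| = |s + 6|·|-5s^2 + 33s - 192|.
Require δ ≤ 1. Then |s + 6| < 1 gives |s| < 7, and by the triangle inequality |-5s^2 + 33s - 192| ≤ 5·7^2 + 33·7 + 192 = 668.
Hence |(-5s^3 + 3s^2 + 6s + 6) − 1158| ≤ 668|s + 6| < ϵ provided |s + 6| < ϵ/668.
Choosing δ = min(1, ϵ/668) ensures both conditions, hence |(-5s^3 + 3s^2 + 6s + 6) − 1158| < ϵ.

δ = min(1, ϵ/668)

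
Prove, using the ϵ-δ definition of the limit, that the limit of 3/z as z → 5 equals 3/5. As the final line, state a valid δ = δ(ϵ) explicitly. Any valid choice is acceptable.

Let ϵ > 0 be given. We seek δ > 0 such that 0 < |z − 5| < δ implies |3/z − (3/5)| < ϵ.
|3/z − (3/5)| = 3·|5 − z|/(5·|z|) = 3|z − 5|/(5|z|).
Restrict δ ≤ 5/2. Then |z − 5| < 5/2 gives |z| > 5/2, so 5|z| > 25/2.
Then |3/z − (3/5)| < 3|z − 5|/(25/2), which is < ϵ when |z − 5| < (25/6)ϵ.
Take δ = min(5/2, (25/6)ϵ). Then 0 < |z − 5| < δ gives both |z − 5| < 5/2 and |z − 5| < (25/6)ϵ, so |3/z − (3/5)| < ϵ.

δ = min(5/2, (25/6)ϵ)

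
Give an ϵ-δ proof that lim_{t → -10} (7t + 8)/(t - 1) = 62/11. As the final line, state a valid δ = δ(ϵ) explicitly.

Suppose ϵ > 0. We want δ > 0 with 0 < |t + 10| < δ ⇒ |(7t + 8)/(t - 1) − (62/11)| < ϵ.
Combining over a common denominator, (7t + 8)/(t - 1) − (62/11) = [(7t + 8)·(-11) − (-62)·(t - 1)] / [(-11)·(t - 1)] = -15(t + 10) / ((-11)(t - 1)).
So |(7t + 8)/(t - 1) − (62/11)| = 15|t + 10| / (11·|t − 1|).
Restrict δ ≤ 11/2. Then |t + 10| < 11/2 gives |t − 1| = |(t + 10) + (-11)| ≥ 11 − 11/2 = 11/2.
Hence |(7t + 8)/(t - 1) − (62/11)| < 15|t + 10|/(11·(11/2)) = (30/121)|t + 10|, which is < ϵ once |t + 10| < (121/30)ϵ.
Take δ = min(11/2, (121/30)ϵ). Then 0 < |t + 10| < δ forces both bounds, so |(7t + 8)/(t - 1) − (62/11)| < ϵ.

δ = min(11/2, (121/30)ϵ)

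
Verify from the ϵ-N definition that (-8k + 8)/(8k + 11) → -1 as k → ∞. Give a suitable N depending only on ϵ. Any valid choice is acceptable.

Let ϵ > 0 be given. For k ≥ 1, |(-8k + 8)/(8k + 11) + 1| = |152|/(8(8k + 11)) = 152/(8(8k + 11)).
Since 8k + 11 ≥ 8k for k ≥ 1, this is ≤ 152/(8·8k) = (19/8)/k.
So |(-8k + 8)/(8k + 11) + 1| < ϵ whenever k > (19/8)/ϵ.
Take N = (19/8)/ϵ. If k > N then |(-8k + 8)/(8k + 11) + 1| ≤ (19/8)/k < ϵ.

N = (19/8)/ϵ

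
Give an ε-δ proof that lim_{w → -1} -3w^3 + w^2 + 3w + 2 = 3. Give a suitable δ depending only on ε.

Let ε > 0. We want δ > 0 such that 0 < |w + 1| < δ implies |(-3w^3 + w^2 + 3w + 2) − 3| < ε.
(-3w^3 + w^2 + 3w + 2) − 3 = -3w^3 + w^2 + 3w - 1 = (w + 1)(-3w^2 + 4w - 1).
So |(-3w^3 + w^2 + 3w + 2) − 3| = |w + 1|·|-3w^2 + 4w - 1|.
Assume first that |w + 1| < 2, so |w| < 3. Then |-3w^2 + 4w - 1| ≤ 3·3^2 + 4·3 + 1 = 40.
Hence |(-3w^3 + w^2 + 3w + 2) − 3| ≤ 40|w + 1| < ε provided |w + 1| < ε/40.
Choosing δ = min(2, ε/40) ensures both conditions, hence |(-3w^3 + w^2 + 3w + 2) − 3| < ε.

δ = min(2, ε/40)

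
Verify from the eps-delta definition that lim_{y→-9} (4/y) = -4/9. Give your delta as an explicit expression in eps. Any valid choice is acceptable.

delta = min(9/2, (81/8)eps)

Let eps > 0 be given. We seek delta > 0 such that 0 < |y + 9| < delta implies |4/y + 4/9| < eps.
|4/y + 4/9| = 4·|-9 − y|/(9·|y|) = 4|y + 9|/(9|y|).
Require delta ≤ 9/2 so that |y| > 9 − 9/2 = 9/2, hence 9|y| > 81/2.
Then |4/y + 4/9| < 4|y + 9|/(81/2), which is < eps when |y + 9| < (81/8)eps.
Take delta = min(9/2, (81/8)eps). Then 0 < |y + 9| < delta gives both |y + 9| < 9/2 and |y + 9| < (81/8)eps, so |4/y + 4/9| < eps.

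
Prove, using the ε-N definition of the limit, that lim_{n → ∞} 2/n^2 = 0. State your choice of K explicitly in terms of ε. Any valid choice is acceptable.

Fix ε > 0. For n ≥ 1, |2/n^2 − 0| = 2/n^2.
2/n^2 < ε ⇔ n^2 > 2/ε ⇔ n > (2/ε)^{1/2}.
Take K = (2/ε)^{1/2}. Then n > K implies 2/n^2 < ε.

K = (2/ε)^{1/2}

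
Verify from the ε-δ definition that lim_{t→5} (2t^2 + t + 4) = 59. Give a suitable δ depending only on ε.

δ = min(2, ε/25)

Let ε > 0. We want δ > 0 such that 0 < |t − 5| < δ implies |(2t^2 + t + 4) − 59| < ε.
(2t^2 + t + 4) − 59 = 2t^2 + t - 55 = (t − 5)(2t + 11).
So |(2t^2 + t + 4) − 59| = |t − 5|·|2t + 11|.
Assume first that |t − 5| < 2, so |t| < 7. Then |2t + 11| ≤ 2·7 + 11 = 25.
Hence |(2t^2 + t + 4) − 59| ≤ 25|t − 5| < ε provided |t − 5| < ε/25.
Take δ = min(2, ε/25). Then 0 < |t − 5| < δ gives both |t − 5| < 2 and |t − 5| < ε/25, so |(2t^2 + t + 4) − 59| < ε.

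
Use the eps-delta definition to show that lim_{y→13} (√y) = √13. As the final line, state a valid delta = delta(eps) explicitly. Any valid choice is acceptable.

Let eps > 0. We want delta > 0 such that 0 < |y − 13| < delta implies |√y − √13| < eps.
Rationalise: √y − √13 = (y − 13)/(√y + √13), so |√y − √13| = |y − 13|/(√y + √13).
Restrict delta ≤ 13 so that |y − 13| < 13 forces y > 0, and then √y + √13 > √13.
Hence |√y − √13| < |y − 13|/√13, which is < eps once |y − 13| < √13·eps.
Take delta = min(13, √13·eps). If 0 < |y − 13| < delta then y > 0 and |√y − √13| < |y − 13|/√13 < eps.

delta = min(13, √13·eps)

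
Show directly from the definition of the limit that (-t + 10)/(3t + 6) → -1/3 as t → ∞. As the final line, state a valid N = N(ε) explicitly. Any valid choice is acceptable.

Let ε > 0. We seek N > 0 such that t > N implies |(-t + 10)/(3t + 6) + 1/3| < ε.
(-t + 10)/(3t + 6) + 1/3 = (3(-t + 10) − (-1)(3t + 6)) / (3(3t + 6)) = 36/(3(3t + 6)).
For t > 0 we have 3t + 6 > 3t, so |(-t + 10)/(3t + 6) + 1/3| = 36/(3(3t + 6)) < 36/(3·3t) = 4/t.
Thus |(-t + 10)/(3t + 6) + 1/3| < ε whenever t > 4/ε.
Take N = 4/ε. If t > N then |(-t + 10)/(3t + 6) + 1/3| < 4/t < ε.

N = 4/ε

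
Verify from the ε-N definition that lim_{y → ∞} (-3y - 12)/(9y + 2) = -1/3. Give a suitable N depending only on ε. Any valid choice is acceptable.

Let ε > 0. We seek N > 0 such that y > N implies |(-3y - 12)/(9y + 2) + 1/3| < ε.
(-3y - 12)/(9y + 2) + 1/3 = (9(-3y - 12) − (-3)(9y + 2)) / (9(9y + 2)) = -102/(9(9y + 2)).
For y > 0 we have 9y + 2 > 9y, so |(-3y - 12)/(9y + 2) + 1/3| = 102/(9(9y + 2)) < 102/(9·9y) = (34/27)/y.
Thus |(-3y - 12)/(9y + 2) + 1/3| < ε whenever y > (34/27)/ε.
Take N = (34/27)/ε. If y > N then |(-3y - 12)/(9y + 2) + 1/3| < (34/27)/y < ε.

N = (34/27)/ε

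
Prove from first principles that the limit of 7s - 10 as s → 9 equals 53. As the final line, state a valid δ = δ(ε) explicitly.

δ = ε/7

Fix ε > 0. We need δ > 0 so that 0 < |s − 9| < δ implies |(7s - 10) − 53| < ε.
Since (7s - 10) − 53 = 7(s − 9), we have |(7s - 10) − 53| = 7|s − 9|.
Thus it suffices that |s − 9| < ε/7.
Take δ = ε/7. If 0 < |s − 9| < δ then |(7s - 10) − 53| = 7|s − 9| < 7·(ε/7) = ε.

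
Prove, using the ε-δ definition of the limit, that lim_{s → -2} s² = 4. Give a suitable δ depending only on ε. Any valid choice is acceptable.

Suppose ε > 0. We seek δ > 0 with 0 < |s + 2| < δ ⇒ |s² − 4| < ε.
Factor: s² − 4 = (s + 2)(s - 2), so |s² − 4| = |s + 2|·|s - 2|.
Impose δ ≤ 2 so that |s| < 4; then |s - 2| ≤ 6.
Hence |s² − 4| ≤ 6|s + 2|, which is < ε once |s + 2| < ε/6.
Take δ = min(2, ε/6). If 0 < |s + 2| < δ then both bounds hold and |s² − 4| ≤ 6|s + 2| < 6·(ε/6) = ε.

δ = min(2, ε/6)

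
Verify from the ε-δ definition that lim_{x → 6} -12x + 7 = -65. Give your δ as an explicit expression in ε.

δ = ε/12

Let ε > 0. We need δ > 0 so that 0 < |x − 6| < δ implies |(-12x + 7) + 65| < ε.
Since (-12x + 7) + 65 = -12(x − 6), we have |(-12x + 7) + 65| = 12|x − 6|.
So 12|x − 6| < ε exactly when |x − 6| < ε/12.
Choosing δ = ε/12 gives |(-12x + 7) + 65| = 12|x − 6| < ε whenever |x − 6| < δ.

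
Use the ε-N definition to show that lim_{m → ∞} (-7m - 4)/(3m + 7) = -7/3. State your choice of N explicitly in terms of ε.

Let ε > 0 be given. For m ≥ 1, |(-7m - 4)/(3m + 7) + 7/3| = |37|/(3(3m + 7)) = 37/(3(3m + 7)).
Since 3m + 7 ≥ 3m for m ≥ 1, this is ≤ 37/(3·3m) = (37/9)/m.
So |(-7m - 4)/(3m + 7) + 7/3| < ε whenever m > (37/9)/ε.
Take N = (37/9)/ε. If m > N then |(-7m - 4)/(3m + 7) + 7/3| ≤ (37/9)/m < ε.

N = (37/9)/ε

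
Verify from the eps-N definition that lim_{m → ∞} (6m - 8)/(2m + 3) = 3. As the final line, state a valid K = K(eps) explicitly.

K = (17/2)/eps

Let eps > 0 be given. For m ≥ 1, |(6m - 8)/(2m + 3) − 3| = |-34|/(2(2m + 3)) = 34/(2(2m + 3)).
Since 2m + 3 ≥ 2m for m ≥ 1, this is ≤ 34/(2·2m) = (17/2)/m.
So |(6m - 8)/(2m + 3) − 3| < eps whenever m > (17/2)/eps.
Take K = (17/2)/eps. If m > K then |(6m - 8)/(2m + 3) − 3| ≤ (17/2)/m < eps.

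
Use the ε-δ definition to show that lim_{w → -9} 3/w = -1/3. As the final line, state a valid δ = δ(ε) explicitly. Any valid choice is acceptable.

Fix ε > 0. We seek δ > 0 such that 0 < |w + 9| < δ implies |3/w + 1/3| < ε.
|3/w + 1/3| = 3·|-9 − w|/(9·|w|) = 3|w + 9|/(9|w|).
Require δ ≤ 9/2 so that |w| > 9 − 9/2 = 9/2, hence 9|w| > 81/2.
Then |3/w + 1/3| < 3|w + 9|/(81/2), which is < ε when |w + 9| < (27/2)ε.
Take δ = min(9/2, (27/2)ε). Then 0 < |w + 9| < δ gives both |w + 9| < 9/2 and |w + 9| < (27/2)ε, so |3/w + 1/3| < ε.

δ = min(9/2, (27/2)ε)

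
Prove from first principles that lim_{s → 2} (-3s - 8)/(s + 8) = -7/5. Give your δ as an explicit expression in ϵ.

δ = min(5, (25/8)ϵ)

Suppose ϵ > 0. We want δ > 0 with 0 < |s − 2| < δ ⇒ |(-3s - 8)/(s + 8) + 7/5| < ϵ.
Combining over a common denominator, (-3s - 8)/(s + 8) + 7/5 = [(-3s - 8)·10 − (-14)·(s + 8)] / [10·(s + 8)] = -16(s − 2) / (10(s + 8)).
So |(-3s - 8)/(s + 8) + 7/5| = 16|s − 2| / (10·|s + 8|).
Require δ ≤ 5, so |s + 8| ≥ |10| − |s − 2| > 10 − 5 = 5.
Hence |(-3s - 8)/(s + 8) + 7/5| < 16|s − 2|/(10·5) = (8/25)|s − 2|, which is < ϵ once |s − 2| < (25/8)ϵ.
Take δ = min(5, (25/8)ϵ). Then 0 < |s − 2| < δ forces both bounds, so |(-3s - 8)/(s + 8) + 7/5| < ϵ.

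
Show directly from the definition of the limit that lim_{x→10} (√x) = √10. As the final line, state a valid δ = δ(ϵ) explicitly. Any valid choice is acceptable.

Let ϵ > 0. We want δ > 0 such that 0 < |x − 10| < δ implies |√x − √10| < ϵ.
Rationalise: √x − √10 = (x − 10)/(√x + √10), so |√x − √10| = |x − 10|/(√x + √10).
Restrict δ ≤ 10 so that |x − 10| < 10 forces x > 0, and then √x + √10 > √10.
Hence |√x − √10| < |x − 10|/√10, which is < ϵ once |x − 10| < √10·ϵ.
Take δ = min(10, √10·ϵ). If 0 < |x − 10| < δ then x > 0 and |√x − √10| < |x − 10|/√10 < ϵ.

δ = min(10, √10·ϵ)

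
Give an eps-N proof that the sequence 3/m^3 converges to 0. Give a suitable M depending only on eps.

M = (3/eps)^{1/3}

Let eps > 0 be given. For m ≥ 1, |3/m^3 − 0| = 3/m^3.
3/m^3 < eps ⇔ m^3 > 3/eps ⇔ m > (3/eps)^{1/3}.
Take M = (3/eps)^{1/3}. Then m > M implies 3/m^3 < eps.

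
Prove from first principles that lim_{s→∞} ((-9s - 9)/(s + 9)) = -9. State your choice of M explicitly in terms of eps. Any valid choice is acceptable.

Fix eps > 0. We seek M > 0 such that s > M implies |(-9s - 9)/(s + 9) + 9| < eps.
(-9s - 9)/(s + 9) + 9 = ((-9s - 9) − (-9)(s + 9)) / ((s + 9)) = 72/((s + 9)).
For s > 0 we have s + 9 > s, so |(-9s - 9)/(s + 9) + 9| = 72/((s + 9)) < 72/(s) = 72/s.
Thus |(-9s - 9)/(s + 9) + 9| < eps whenever s > 72/eps.
Take M = 72/eps. If s > M then |(-9s - 9)/(s + 9) + 9| < 72/s < eps.

M = 72/eps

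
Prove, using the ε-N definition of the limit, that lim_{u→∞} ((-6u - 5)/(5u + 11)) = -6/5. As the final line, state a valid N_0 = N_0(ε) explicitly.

N_0 = (41/25)/ε

Suppose ε > 0. We seek N_0 > 0 such that u > N_0 implies |(-6u - 5)/(5u + 11) + 6/5| < ε.
(-6u - 5)/(5u + 11) + 6/5 = (5(-6u - 5) − (-6)(5u + 11)) / (5(5u + 11)) = 41/(5(5u + 11)).
For u > 0 we have 5u + 11 > 5u, so |(-6u - 5)/(5u + 11) + 6/5| = 41/(5(5u + 11)) < 41/(5·5u) = (41/25)/u.
Thus |(-6u - 5)/(5u + 11) + 6/5| < ε whenever u > (41/25)/ε.
Take N_0 = (41/25)/ε. If u > N_0 then |(-6u - 5)/(5u + 11) + 6/5| < (41/25)/u < ε.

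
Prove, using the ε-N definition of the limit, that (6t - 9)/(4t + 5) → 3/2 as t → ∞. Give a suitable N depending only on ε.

Let ε > 0 be given. We seek N > 0 such that t > N implies |(6t - 9)/(4t + 5) − (3/2)| < ε.
(6t - 9)/(4t + 5) − (3/2) = (4(6t - 9) − 6(4t + 5)) / (4(4t + 5)) = -66/(4(4t + 5)).
For t > 0 we have 4t + 5 > 4t, so |(6t - 9)/(4t + 5) − (3/2)| = 66/(4(4t + 5)) < 66/(4·4t) = (33/8)/t.
Thus |(6t - 9)/(4t + 5) − (3/2)| < ε whenever t > (33/8)/ε.
Take N = (33/8)/ε. If t > N then |(6t - 9)/(4t + 5) − (3/2)| < (33/8)/t < ε.

N = (33/8)/ε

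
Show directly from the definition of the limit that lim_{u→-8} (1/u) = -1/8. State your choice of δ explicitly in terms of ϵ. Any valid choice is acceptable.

δ = min(4, 32ϵ)

Suppose ϵ > 0. We seek δ > 0 such that 0 < |u + 8| < δ implies |1/u + 1/8| < ϵ.
|1/u + 1/8| = |-8 − u|/(8·|u|) = |u + 8|/(8|u|).
Restrict δ ≤ 4. Then |u + 8| < 4 gives |u| > 4, so 8|u| > 32.
Then |1/u + 1/8| < |u + 8|/32, which is < ϵ when |u + 8| < 32ϵ.
Take δ = min(4, 32ϵ). Then 0 < |u + 8| < δ gives both |u + 8| < 4 and |u + 8| < 32ϵ, so |1/u + 1/8| < ϵ.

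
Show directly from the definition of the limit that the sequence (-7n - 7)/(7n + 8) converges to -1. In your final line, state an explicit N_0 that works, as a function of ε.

N_0 = (1/7)/ε

Suppose ε > 0. For n ≥ 1, |(-7n - 7)/(7n + 8) + 1| = |7|/(7(7n + 8)) = 7/(7(7n + 8)).
Since 7n + 8 ≥ 7n for n ≥ 1, this is ≤ 7/(7·7n) = (1/7)/n.
So |(-7n - 7)/(7n + 8) + 1| < ε whenever n > (1/7)/ε.
Take N_0 = (1/7)/ε. If n > N_0 then |(-7n - 7)/(7n + 8) + 1| ≤ (1/7)/n < ε.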